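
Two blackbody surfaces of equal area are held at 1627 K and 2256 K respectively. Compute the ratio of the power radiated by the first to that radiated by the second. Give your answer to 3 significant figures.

With equal areas, P₁/P₂ = (T₁/T₂)⁴ = (1627/2256)⁴ = 0.271.

P₁/P₂ ≈ 0.271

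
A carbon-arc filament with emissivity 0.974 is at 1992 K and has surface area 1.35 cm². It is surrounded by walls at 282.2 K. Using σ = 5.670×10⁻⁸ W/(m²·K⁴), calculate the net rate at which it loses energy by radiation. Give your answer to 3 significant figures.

Area A = 1.35 cm² = 1.35×10⁻⁴ m².
Net radiated power P_net = εσA(T⁴ − T₀⁴) = 0.974×5.670×10⁻⁸×1.35×10⁻⁴×(1992⁴ − 282.2⁴).
T⁴ − T₀⁴ = 1.57455×10¹³ − 6.34203×10⁹ = 1.57392×10¹³ K⁴, so P_net = 117 W.

Net loss ≈ 117 W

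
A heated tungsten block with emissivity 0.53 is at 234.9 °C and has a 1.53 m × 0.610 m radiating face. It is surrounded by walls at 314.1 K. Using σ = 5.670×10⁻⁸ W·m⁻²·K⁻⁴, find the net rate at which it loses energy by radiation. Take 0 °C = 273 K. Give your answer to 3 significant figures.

T = 234.9 °C + 273 = 507.9 K.
Area A = 1.53 × 0.610 = 0.9333 m².
Net radiated power P_net = εσA(T⁴ − T₀⁴) = 0.53×5.670×10⁻⁸×0.9333×(507.9⁴ − 314.1⁴).
T⁴ − T₀⁴ = 6.65446×10¹⁰ − 9.73356×10⁹ = 5.68110×10¹⁰ K⁴, so P_net = 1.59×10³ W.

Net loss ≈ 1.59×10³ W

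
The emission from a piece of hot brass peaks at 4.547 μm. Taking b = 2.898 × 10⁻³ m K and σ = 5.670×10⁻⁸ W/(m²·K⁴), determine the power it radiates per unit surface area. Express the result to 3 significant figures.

I ≈ 9.36×10³ W/m²

Wien's law: T = b/λ_max = 2.898×10⁻³/4.547×10⁻⁶ = 637.343 K.
Then I = σT⁴ = 5.670×10⁻⁸×(637.343)⁴ = 9.36×10³ W/m².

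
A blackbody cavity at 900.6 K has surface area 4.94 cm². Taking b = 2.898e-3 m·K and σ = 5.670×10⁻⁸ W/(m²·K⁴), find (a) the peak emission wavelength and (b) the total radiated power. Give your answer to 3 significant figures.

λ_max ≈ 3.22 μm; P ≈ 18.4 W

(a) λ_max = b/T = 2.898×10⁻³/900.6 = 3.218×10⁻⁶ m = 3.22 μm.
Area A = 4.94 cm² = 4.94×10⁻⁴ m².
(b) P = σAT⁴ = 5.670×10⁻⁸×4.94×10⁻⁴×(900.6)⁴ = 18.4 W.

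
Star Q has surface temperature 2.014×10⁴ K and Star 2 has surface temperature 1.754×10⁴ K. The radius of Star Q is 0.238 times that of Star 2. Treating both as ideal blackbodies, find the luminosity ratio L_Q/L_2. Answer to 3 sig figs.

L_Q/L_2 ≈ 0.0985

L ∝ R²T⁴, so L_Q/L_2 = (R_Q/R_2)²(T_Q/T_2)⁴ = (0.238)² × (2.014×10⁴/1.754×10⁴)⁴ = 0.056644 × 1.73828 = 0.0985.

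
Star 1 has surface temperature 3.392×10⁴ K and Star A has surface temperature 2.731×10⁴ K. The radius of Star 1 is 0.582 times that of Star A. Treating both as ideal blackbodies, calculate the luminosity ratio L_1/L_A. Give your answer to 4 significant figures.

L ∝ R²T⁴, so L_1/L_A = (R_1/R_A)²(T_1/T_A)⁴ = (0.582)² × (3.392×10⁴/2.731×10⁴)⁴ = 0.338724 × 2.37978 = 0.8061.

L_1/L_A ≈ 0.8061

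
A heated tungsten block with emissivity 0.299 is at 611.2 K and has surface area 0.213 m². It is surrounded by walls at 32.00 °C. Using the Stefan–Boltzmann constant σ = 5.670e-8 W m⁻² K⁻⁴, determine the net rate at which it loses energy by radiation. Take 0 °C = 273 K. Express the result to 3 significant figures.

Net loss ≈ 473 W

Surroundings: T = 32.00 °C + 273 = 305.00 K.
Area A = 0.213 m².
Net radiated power P_net = εσA(T⁴ − T₀⁴) = 0.299×5.670×10⁻⁸×0.213×(611.2⁴ − 305.00⁴).
T⁴ − T₀⁴ = 1.39551×10¹¹ − 8.65365×10⁹ = 1.30897×10¹¹ K⁴, so P_net = 473 W.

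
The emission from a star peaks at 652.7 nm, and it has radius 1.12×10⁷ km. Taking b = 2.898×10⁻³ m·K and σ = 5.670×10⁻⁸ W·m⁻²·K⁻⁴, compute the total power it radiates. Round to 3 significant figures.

P ≈ 3.47×10²⁸ W

Wien's law: T = b/λ_max = 2.898×10⁻³/6.527×10⁻⁷ = 4440.02 K.
Surface area A = 4πR² = 4π(1.12×10¹⁰ m)² = 1.57633×10²¹ m².
Then P = σAT⁴ = 5.670×10⁻⁸×1.57633×10²¹×(4440.02)⁴ = 3.47×10²⁸ W.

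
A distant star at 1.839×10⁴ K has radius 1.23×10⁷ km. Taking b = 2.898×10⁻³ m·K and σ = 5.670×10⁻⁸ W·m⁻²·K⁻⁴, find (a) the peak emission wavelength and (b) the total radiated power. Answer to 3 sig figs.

(a) λ_max = b/T = 2.898×10⁻³/1.839×10⁴ = 1.576×10⁻⁷ m = 158 nm.
Surface area A = 4πR² = 4π(1.23×10¹⁰ m)² = 1.90117×10²¹ m².
(b) P = σAT⁴ = 5.670×10⁻⁸×1.90117×10²¹×(1.839×10⁴)⁴ = 1.23×10³¹ W.

λ_max ≈ 158 nm; P ≈ 1.23×10³¹ W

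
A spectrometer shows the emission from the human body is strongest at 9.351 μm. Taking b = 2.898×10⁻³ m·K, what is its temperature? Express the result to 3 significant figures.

T ≈ 310 K

Wien's law gives T = b/λ_max = (2.898×10⁻³ m·K)/(9.351×10⁻⁶ m) = 310 K.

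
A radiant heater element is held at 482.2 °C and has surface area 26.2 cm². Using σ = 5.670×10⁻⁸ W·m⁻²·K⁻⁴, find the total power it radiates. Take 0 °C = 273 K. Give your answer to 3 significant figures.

T = 482.2 °C + 273 = 755.2 K.
Area A = 26.2 cm² = 2.62×10⁻³ m².
P = σAT⁴ = 5.670×10⁻⁸ × 2.62×10⁻³ × (755.2)⁴ = 48.3 W.

P ≈ 48.3 W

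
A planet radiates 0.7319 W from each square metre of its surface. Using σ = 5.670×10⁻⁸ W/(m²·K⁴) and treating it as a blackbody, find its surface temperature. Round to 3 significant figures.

T ≈ 59.9 K

I = σT⁴, so T = (I/σ)^(1/4) = (0.7319/(5.670×10⁻⁸))^(1/4) = 59.9 K.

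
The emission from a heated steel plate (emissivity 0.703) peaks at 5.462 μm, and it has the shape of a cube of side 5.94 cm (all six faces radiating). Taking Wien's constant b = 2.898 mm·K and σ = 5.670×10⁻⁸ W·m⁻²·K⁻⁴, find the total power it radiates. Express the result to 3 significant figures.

Wien's law: T = b/λ_max = 2.898×10⁻³/5.462×10⁻⁶ = 530.575 K.
Area A = 6s² = 6×(0.0594 m)² = 0.0211702 m².
Then P = εσAT⁴ = 0.703×5.670×10⁻⁸×0.0211702×(530.575)⁴ = 66.9 W.

P ≈ 66.9 W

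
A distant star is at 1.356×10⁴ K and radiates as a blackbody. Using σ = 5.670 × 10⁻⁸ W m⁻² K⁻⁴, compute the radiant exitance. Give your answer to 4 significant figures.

I ≈ 1.917×10⁹ W/m²

Stefan–Boltzmann: I = σT⁴ = 5.670×10⁻⁸ × (1.356×10⁴)⁴ = 1.917×10⁹ W/m².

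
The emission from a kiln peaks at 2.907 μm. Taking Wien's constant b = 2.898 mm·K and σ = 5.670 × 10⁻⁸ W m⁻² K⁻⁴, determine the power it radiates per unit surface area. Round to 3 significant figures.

I ≈ 5.60×10⁴ W/m²

Wien's law: T = b/λ_max = 2.898×10⁻³/2.907×10⁻⁶ = 996.904 K.
Then I = σT⁴ = 5.670×10⁻⁸×(996.904)⁴ = 5.60×10⁴ W/m².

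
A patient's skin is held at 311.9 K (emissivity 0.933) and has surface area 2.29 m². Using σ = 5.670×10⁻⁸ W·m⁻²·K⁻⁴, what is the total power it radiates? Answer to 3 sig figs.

P ≈ 1.15×10³ W

Area A = 2.29 m².
P = εσAT⁴ = 0.933 × 5.670×10⁻⁸ × 2.29 × (311.9)⁴ = 1.15×10³ W.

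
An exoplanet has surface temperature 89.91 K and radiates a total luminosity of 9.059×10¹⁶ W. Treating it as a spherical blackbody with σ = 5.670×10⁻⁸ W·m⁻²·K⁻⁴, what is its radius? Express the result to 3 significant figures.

R ≈ 4.41×10⁷ m

L = 4πR²σT⁴ ⇒ R = √(L/(4πσT⁴)).
σT⁴ = 3.70523 W/m², so R = √(9.059×10¹⁶/(4π×3.70523)) = 4.41×10⁷ m.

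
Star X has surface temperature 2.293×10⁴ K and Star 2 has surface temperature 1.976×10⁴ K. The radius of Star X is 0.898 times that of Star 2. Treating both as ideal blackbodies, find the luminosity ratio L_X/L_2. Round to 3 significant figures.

L ∝ R²T⁴, so L_X/L_2 = (R_X/R_2)²(T_X/T_2)⁴ = (0.898)² × (2.293×10⁴/1.976×10⁴)⁴ = 0.806404 × 1.81329 = 1.46.

L_X/L_2 ≈ 1.46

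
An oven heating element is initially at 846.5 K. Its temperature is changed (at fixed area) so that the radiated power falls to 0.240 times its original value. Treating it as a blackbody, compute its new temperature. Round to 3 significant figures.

P ∝ T⁴, so T₂/T₁ = (P₂/P₁)^(1/4) = (0.240)^(1/4) = 0.699927.
T₂ = 846.5 × 0.699927 = 592 K.

T₂ ≈ 592 K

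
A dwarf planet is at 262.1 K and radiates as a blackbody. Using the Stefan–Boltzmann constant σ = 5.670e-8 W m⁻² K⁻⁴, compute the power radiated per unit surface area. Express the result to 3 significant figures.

Stefan–Boltzmann: I = σT⁴ = 5.670×10⁻⁸ × (262.1)⁴ = 268 W/m².

I ≈ 268 W/m²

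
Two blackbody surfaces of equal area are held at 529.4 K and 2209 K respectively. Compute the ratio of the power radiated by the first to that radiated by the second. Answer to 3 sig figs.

With equal areas, P₁/P₂ = (T₁/T₂)⁴ = (529.4/2209)⁴ = 3.30×10⁻³.

P₁/P₂ ≈ 3.30×10⁻³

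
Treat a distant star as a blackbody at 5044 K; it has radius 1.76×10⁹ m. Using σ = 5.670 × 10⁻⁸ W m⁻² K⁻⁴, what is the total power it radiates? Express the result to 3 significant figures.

Surface area A = 4πR² = 4π(1.76×10⁹ m)² = 3.89256×10¹⁹ m².
P = σAT⁴ = 5.670×10⁻⁸ × 3.89256×10¹⁹ × (5044)⁴ = 1.43×10²⁷ W.

P ≈ 1.43×10²⁷ W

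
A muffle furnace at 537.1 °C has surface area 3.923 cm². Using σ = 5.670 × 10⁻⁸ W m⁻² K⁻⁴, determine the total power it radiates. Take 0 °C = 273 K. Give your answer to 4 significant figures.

P ≈ 9.580 W

T = 537.1 °C + 273 = 810.1 K.
Area A = 3.923 cm² = 3.923×10⁻⁴ m².
P = σAT⁴ = 5.670×10⁻⁸ × 3.923×10⁻⁴ × (810.1)⁴ = 9.580 W.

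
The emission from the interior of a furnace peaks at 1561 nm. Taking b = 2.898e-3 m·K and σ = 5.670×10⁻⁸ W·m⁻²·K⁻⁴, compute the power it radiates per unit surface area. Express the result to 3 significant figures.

Wien's law: T = b/λ_max = 2.898×10⁻³/1.561×10⁻⁶ = 1856.50 K.
Then I = σT⁴ = 5.670×10⁻⁸×(1856.50)⁴ = 6.74×10⁵ W/m².

I ≈ 6.74×10⁵ W/m²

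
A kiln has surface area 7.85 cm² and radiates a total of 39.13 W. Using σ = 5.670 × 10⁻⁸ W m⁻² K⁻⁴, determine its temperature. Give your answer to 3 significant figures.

T ≈ 968 K

Area A = 7.85 cm² = 7.85×10⁻⁴ m².
P = σAT⁴ ⇒ T = (P/(σA))^(1/4) = (39.13/(5.670×10⁻⁸×7.85×10⁻⁴))^(1/4) = 968 K.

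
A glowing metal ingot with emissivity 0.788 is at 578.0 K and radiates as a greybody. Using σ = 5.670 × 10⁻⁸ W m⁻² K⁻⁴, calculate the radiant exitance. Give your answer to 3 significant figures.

Stefan–Boltzmann: I = εσT⁴ = 0.788 × 5.670×10⁻⁸ × (578.0)⁴ = 4.99×10³ W/m².

I ≈ 4.99×10³ W/m²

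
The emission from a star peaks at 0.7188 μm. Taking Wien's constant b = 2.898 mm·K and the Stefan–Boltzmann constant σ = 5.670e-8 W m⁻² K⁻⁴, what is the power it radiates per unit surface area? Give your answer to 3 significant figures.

I ≈ 1.50×10⁷ W/m²

Wien's law: T = b/λ_max = 2.898×10⁻³/7.188×10⁻⁷ = 4031.72 K.
Then I = σT⁴ = 5.670×10⁻⁸×(4031.72)⁴ = 1.50×10⁷ W/m².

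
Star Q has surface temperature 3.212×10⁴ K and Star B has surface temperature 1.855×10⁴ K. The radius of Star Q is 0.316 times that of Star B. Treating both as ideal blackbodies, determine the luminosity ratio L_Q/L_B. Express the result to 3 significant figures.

L_Q/L_B ≈ 0.898

L ∝ R²T⁴, so L_Q/L_B = (R_Q/R_B)²(T_Q/T_B)⁴ = (0.316)² × (3.212×10⁴/1.855×10⁴)⁴ = 0.099856 × 8.98931 = 0.898.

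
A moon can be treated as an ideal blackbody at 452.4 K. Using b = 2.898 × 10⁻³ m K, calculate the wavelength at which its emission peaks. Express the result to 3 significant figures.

Wien's displacement law: λ_max = b/T = (2.898×10⁻³ m·K)/(452.4 K) = 6.406×10⁻⁶ m.
That is 6.41 μm, in the infrared range.

λ_max ≈ 6.41 μm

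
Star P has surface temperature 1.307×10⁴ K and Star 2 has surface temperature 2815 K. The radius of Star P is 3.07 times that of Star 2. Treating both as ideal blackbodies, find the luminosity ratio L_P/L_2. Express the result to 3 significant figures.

L ∝ R²T⁴, so L_P/L_2 = (R_P/R_2)²(T_P/T_2)⁴ = (3.07)² × (1.307×10⁴/2815)⁴ = 9.4249 × 464.717 = 4.38×10³.

L_P/L_2 ≈ 4.38×10³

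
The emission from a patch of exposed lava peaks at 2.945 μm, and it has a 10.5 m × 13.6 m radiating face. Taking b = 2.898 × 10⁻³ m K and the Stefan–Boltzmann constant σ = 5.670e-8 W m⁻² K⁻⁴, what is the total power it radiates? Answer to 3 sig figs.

Wien's law: T = b/λ_max = 2.898×10⁻³/2.945×10⁻⁶ = 984.041 K.
Area A = 10.5 × 13.6 = 142.8 m².
Then P = σAT⁴ = 5.670×10⁻⁸×142.8×(984.041)⁴ = 7.59×10⁶ W.

P ≈ 7.59×10⁶ W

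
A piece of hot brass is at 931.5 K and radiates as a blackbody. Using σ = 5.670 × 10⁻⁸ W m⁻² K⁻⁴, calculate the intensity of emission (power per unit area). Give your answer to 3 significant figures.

I ≈ 4.27×10⁴ W/m²

Stefan–Boltzmann: I = σT⁴ = 5.670×10⁻⁸ × (931.5)⁴ = 4.27×10⁴ W/m².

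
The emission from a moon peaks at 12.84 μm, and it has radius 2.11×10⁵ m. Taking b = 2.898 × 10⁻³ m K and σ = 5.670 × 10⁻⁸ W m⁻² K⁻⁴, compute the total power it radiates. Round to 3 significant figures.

Wien's law: T = b/λ_max = 2.898×10⁻³/1.284×10⁻⁵ = 225.701 K.
Surface area A = 4πR² = 4π(2.11×10⁵ m)² = 5.59467×10¹¹ m².
Then P = σAT⁴ = 5.670×10⁻⁸×5.59467×10¹¹×(225.701)⁴ = 8.23×10¹³ W.

P ≈ 8.23×10¹³ W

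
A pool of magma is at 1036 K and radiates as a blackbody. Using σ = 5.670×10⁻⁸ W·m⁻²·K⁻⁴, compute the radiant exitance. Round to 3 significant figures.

Stefan–Boltzmann: I = σT⁴ = 5.670×10⁻⁸ × (1036)⁴ = 6.53×10⁴ W/m².

I ≈ 6.53×10⁴ W/m²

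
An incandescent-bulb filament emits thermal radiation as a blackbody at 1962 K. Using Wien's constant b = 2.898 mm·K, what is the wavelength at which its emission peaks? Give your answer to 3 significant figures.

λ_max ≈ 1.48×10³ nm

Wien's displacement law: λ_max = b/T = (2.898×10⁻³ m·K)/(1962 K) = 1.477×10⁻⁶ m.
That is 1.48×10³ nm, in the infrared range.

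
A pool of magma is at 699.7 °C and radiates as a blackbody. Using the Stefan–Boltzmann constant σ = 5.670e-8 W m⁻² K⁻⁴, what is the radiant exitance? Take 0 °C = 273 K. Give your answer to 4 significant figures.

T = 699.7 °C + 273 = 972.7 K.
Stefan–Boltzmann: I = σT⁴ = 5.670×10⁻⁸ × (972.7)⁴ = 5.076×10⁴ W/m².

I ≈ 5.076×10⁴ W/m²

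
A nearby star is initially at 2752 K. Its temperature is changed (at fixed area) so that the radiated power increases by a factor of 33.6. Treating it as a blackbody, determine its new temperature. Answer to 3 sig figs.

T₂ ≈ 6.63×10³ K

P ∝ T⁴, so T₂/T₁ = (P₂/P₁)^(1/4) = (33.6)^(1/4) = 2.40760.
T₂ = 2752 × 2.40760 = 6.63×10³ K.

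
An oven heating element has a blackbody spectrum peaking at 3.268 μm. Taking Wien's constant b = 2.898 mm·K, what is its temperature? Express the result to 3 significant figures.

Wien's law gives T = b/λ_max = (2.898×10⁻³ m·K)/(3.268×10⁻⁶ m) = 887 K.

T ≈ 887 K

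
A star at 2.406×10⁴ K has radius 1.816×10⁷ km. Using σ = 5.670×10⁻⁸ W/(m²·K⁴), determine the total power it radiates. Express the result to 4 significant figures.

Surface area A = 4πR² = 4π(1.816×10¹⁰ m)² = 4.14421×10²¹ m².
P = σAT⁴ = 5.670×10⁻⁸ × 4.14421×10²¹ × (2.406×10⁴)⁴ = 7.874×10³¹ W.

P ≈ 7.874×10³¹ W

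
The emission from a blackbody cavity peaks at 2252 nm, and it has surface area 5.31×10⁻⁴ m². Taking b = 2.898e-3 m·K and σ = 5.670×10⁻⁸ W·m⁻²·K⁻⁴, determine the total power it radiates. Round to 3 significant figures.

Wien's law: T = b/λ_max = 2.898×10⁻³/2.252×10⁻⁶ = 1286.86 K.
Area A = 5.31×10⁻⁴ m².
Then P = σAT⁴ = 5.670×10⁻⁸×5.31×10⁻⁴×(1286.86)⁴ = 82.6 W.

P ≈ 82.6 W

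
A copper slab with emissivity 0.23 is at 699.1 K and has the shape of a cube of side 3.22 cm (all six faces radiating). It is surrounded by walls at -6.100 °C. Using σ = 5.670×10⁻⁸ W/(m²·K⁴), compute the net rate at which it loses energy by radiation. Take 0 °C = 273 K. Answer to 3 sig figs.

Surroundings: T = -6.100 °C + 273 = 266.900 K.
Area A = 6s² = 6×(0.0322 m)² = 6.22104×10⁻³ m².
Net radiated power P_net = εσA(T⁴ − T₀⁴) = 0.23×5.670×10⁻⁸×6.22104×10⁻³×(699.1⁴ − 266.900⁴).
T⁴ − T₀⁴ = 2.38868×10¹¹ − 5.07451×10⁹ = 2.33793×10¹¹ K⁴, so P_net = 19.0 W.

Net loss ≈ 19.0 W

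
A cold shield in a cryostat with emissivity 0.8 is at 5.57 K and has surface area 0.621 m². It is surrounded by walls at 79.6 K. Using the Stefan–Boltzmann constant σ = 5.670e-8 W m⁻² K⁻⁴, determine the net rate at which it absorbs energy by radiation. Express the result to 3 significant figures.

Area A = 0.621 m².
Net radiated power P_net = εσA(T⁴ − T₀⁴) = 0.8×5.670×10⁻⁸×0.621×(5.57⁴ − 79.6⁴).
T⁴ − T₀⁴ = 962.544 − 4.01469×10⁷ = -4.01459×10⁷ K⁴, so P_net = -1.13 W — negative, meaning a net gain of 1.13 W.

Net gain ≈ 1.13 W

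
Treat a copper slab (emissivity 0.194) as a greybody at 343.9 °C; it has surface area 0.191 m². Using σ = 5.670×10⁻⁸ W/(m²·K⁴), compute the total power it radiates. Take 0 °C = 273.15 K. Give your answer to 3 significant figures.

T = 343.9 °C + 273.15 = 617.05 K.
Area A = 0.191 m².
P = εσAT⁴ = 0.194 × 5.670×10⁻⁸ × 0.191 × (617.05)⁴ = 305 W.

P ≈ 305 W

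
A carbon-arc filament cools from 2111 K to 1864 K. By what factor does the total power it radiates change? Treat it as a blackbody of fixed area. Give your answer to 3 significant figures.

P₂/P₁ ≈ 0.608

P ∝ T⁴, so P₂/P₁ = (T₂/T₁)⁴ = (1864/2111)⁴ = (0.882994)⁴ = 0.608.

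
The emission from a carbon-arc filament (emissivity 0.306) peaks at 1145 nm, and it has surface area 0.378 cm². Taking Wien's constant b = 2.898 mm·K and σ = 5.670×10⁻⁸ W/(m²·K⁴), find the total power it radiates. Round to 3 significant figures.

Wien's law: T = b/λ_max = 2.898×10⁻³/1.145×10⁻⁶ = 2531.00 K.
Area A = 0.378 cm² = 3.78×10⁻⁵ m².
Then P = εσAT⁴ = 0.306×5.670×10⁻⁸×3.78×10⁻⁵×(2531.00)⁴ = 26.9 W.

P ≈ 26.9 W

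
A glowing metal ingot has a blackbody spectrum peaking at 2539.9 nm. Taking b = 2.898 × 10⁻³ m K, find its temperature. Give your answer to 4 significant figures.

Wien's law gives T = b/λ_max = (2.898×10⁻³ m·K)/(2.5399×10⁻⁶ m) = 1141 K.

T ≈ 1141 K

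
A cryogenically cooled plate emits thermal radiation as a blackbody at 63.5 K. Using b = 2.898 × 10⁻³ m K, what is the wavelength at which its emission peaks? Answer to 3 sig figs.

Wien's displacement law: λ_max = b/T = (2.898×10⁻³ m·K)/(63.5 K) = 4.564×10⁻⁵ m.
That is 45.6 μm, in the infrared range.

λ_max ≈ 45.6 μm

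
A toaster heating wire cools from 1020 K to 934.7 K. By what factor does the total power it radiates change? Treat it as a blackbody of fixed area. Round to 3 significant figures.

P ∝ T⁴, so P₂/P₁ = (T₂/T₁)⁴ = (934.7/1020)⁴ = (0.916373)⁴ = 0.705.

P₂/P₁ ≈ 0.705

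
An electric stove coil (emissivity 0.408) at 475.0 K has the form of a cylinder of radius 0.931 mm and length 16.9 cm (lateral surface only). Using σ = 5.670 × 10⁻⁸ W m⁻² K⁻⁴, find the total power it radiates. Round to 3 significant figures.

Lateral area A = 2πrL = 2π×9.31×10⁻⁴×0.169 = 9.88590×10⁻⁴ m².
P = εσAT⁴ = 0.408 × 5.670×10⁻⁸ × 9.88590×10⁻⁴ × (475.0)⁴ = 1.16 W.

P ≈ 1.16 W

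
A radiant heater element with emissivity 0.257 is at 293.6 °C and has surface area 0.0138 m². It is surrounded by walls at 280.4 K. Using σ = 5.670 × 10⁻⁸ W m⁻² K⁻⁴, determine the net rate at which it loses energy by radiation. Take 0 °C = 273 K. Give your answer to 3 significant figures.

T = 293.6 °C + 273 = 566.6 K.
Area A = 0.0138 m².
Net radiated power P_net = εσA(T⁴ − T₀⁴) = 0.257×5.670×10⁻⁸×0.0138×(566.6⁴ − 280.4⁴).
T⁴ − T₀⁴ = 1.03064×10¹¹ − 6.18176×10⁹ = 9.68822×10¹⁰ K⁴, so P_net = 19.5 W.

Net loss ≈ 19.5 W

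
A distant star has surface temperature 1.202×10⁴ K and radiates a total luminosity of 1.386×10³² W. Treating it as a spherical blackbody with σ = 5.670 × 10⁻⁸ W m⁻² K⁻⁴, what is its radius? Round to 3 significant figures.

R ≈ 9.65×10¹⁰ m

L = 4πR²σT⁴ ⇒ R = √(L/(4πσT⁴)).
σT⁴ = 1.18359×10⁹ W/m², so R = √(1.386×10³²/(4π×1.18359×10⁹)) = 9.65×10¹⁰ m.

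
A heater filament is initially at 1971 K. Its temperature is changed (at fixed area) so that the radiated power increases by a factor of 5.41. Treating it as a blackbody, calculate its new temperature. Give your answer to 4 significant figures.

P ∝ T⁴, so T₂/T₁ = (P₂/P₁)^(1/4) = (5.41)^(1/4) = 1.52510.
T₂ = 1971 × 1.52510 = 3006 K.

T₂ ≈ 3006 K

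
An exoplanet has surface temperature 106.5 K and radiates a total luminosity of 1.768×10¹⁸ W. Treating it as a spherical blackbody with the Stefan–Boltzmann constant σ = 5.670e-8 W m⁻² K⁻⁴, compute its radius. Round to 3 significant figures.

L = 4πR²σT⁴ ⇒ R = √(L/(4πσT⁴)).
σT⁴ = 7.29426 W/m², so R = √(1.768×10¹⁸/(4π×7.29426)) = 1.39×10⁸ m.

R ≈ 1.39×10⁸ m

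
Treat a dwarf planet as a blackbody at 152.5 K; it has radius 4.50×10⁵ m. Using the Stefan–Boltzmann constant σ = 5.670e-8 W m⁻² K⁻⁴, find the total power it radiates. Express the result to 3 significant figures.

Surface area A = 4πR² = 4π(4.50×10⁵ m)² = 2.54469×10¹² m².
P = σAT⁴ = 5.670×10⁻⁸ × 2.54469×10¹² × (152.5)⁴ = 7.80×10¹³ W.

P ≈ 7.80×10¹³ W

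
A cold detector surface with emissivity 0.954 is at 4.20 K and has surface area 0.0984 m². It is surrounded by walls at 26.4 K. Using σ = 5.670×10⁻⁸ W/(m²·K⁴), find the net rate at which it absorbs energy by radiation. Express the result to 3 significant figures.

Net gain ≈ 2.58×10⁻³ W

Area A = 0.0984 m².
Net radiated power P_net = εσA(T⁴ − T₀⁴) = 0.954×5.670×10⁻⁸×0.0984×(4.20⁴ − 26.4⁴).
T⁴ − T₀⁴ = 311.170 − 4.85753×10⁵ = -4.85442×10⁵ K⁴, so P_net = -2.58×10⁻³ W — negative, meaning a net gain of 2.58×10⁻³ W.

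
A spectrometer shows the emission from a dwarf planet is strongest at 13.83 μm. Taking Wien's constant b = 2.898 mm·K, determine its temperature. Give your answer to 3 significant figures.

Wien's law gives T = b/λ_max = (2.898×10⁻³ m·K)/(1.383×10⁻⁵ m) = 210 K.

T ≈ 210 K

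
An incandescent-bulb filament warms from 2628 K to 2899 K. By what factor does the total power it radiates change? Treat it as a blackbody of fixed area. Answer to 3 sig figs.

P ∝ T⁴, so P₂/P₁ = (T₂/T₁)⁴ = (2899/2628)⁴ = (1.10312)⁴ = 1.48.

P₂/P₁ ≈ 1.48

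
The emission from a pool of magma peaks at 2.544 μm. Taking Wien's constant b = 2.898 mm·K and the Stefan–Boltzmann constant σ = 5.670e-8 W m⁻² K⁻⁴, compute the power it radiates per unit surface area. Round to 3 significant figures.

Wien's law: T = b/λ_max = 2.898×10⁻³/2.544×10⁻⁶ = 1139.15 K.
Then I = σT⁴ = 5.670×10⁻⁸×(1139.15)⁴ = 9.55×10⁴ W/m².

I ≈ 9.55×10⁴ W/m²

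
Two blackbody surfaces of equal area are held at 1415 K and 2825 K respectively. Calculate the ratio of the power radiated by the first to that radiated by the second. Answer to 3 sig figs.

P₁/P₂ ≈ 0.0629

With equal areas, P₁/P₂ = (T₁/T₂)⁴ = (1415/2825)⁴ = 0.0629.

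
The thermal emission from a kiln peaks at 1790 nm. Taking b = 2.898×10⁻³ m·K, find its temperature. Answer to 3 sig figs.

Wien's law gives T = b/λ_max = (2.898×10⁻³ m·K)/(1.790×10⁻⁶ m) = 1.62×10³ K.

T ≈ 1.62×10³ K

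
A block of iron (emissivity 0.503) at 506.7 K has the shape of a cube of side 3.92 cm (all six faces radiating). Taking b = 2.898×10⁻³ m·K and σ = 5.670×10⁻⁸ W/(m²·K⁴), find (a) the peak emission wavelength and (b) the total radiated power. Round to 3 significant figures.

(a) λ_max = b/T = 2.898×10⁻³/506.7 = 5.719×10⁻⁶ m = 5.72 μm.
Area A = 6s² = 6×(0.0392 m)² = 9.21984×10⁻³ m².
(b) P = εσAT⁴ = 0.503×5.670×10⁻⁸×9.21984×10⁻³×(506.7)⁴ = 17.3 W.

λ_max ≈ 5.72 μm; P ≈ 17.3 W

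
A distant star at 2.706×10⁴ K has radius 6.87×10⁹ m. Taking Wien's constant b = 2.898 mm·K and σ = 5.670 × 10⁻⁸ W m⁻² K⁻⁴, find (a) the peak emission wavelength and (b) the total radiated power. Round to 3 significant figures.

(a) λ_max = b/T = 2.898×10⁻³/2.706×10⁴ = 1.071×10⁻⁷ m = 107 nm.
Surface area A = 4πR² = 4π(6.87×10⁹ m)² = 5.93094×10²⁰ m².
(b) P = σAT⁴ = 5.670×10⁻⁸×5.93094×10²⁰×(2.706×10⁴)⁴ = 1.80×10³¹ W.

λ_max ≈ 107 nm; P ≈ 1.80×10³¹ W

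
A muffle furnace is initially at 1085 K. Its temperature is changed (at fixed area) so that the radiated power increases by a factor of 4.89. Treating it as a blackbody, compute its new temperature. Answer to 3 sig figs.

T₂ ≈ 1.61×10³ K

P ∝ T⁴, so T₂/T₁ = (P₂/P₁)^(1/4) = (4.89)^(1/4) = 1.48706.
T₂ = 1085 × 1.48706 = 1.61×10³ K.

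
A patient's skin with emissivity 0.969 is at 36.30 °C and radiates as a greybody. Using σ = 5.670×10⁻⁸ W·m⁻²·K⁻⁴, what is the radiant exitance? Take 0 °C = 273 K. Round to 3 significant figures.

I ≈ 503 W/m²

T = 36.30 °C + 273 = 309.30 K.
Stefan–Boltzmann: I = εσT⁴ = 0.969 × 5.670×10⁻⁸ × (309.30)⁴ = 503 W/m².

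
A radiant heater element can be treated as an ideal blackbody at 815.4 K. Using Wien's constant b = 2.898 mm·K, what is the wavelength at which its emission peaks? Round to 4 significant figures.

Wien's displacement law: λ_max = b/T = (2.898×10⁻³ m·K)/(815.4 K) = 3.5541×10⁻⁶ m.
That is 3.554 μm, in the infrared range.

λ_max ≈ 3.554 μm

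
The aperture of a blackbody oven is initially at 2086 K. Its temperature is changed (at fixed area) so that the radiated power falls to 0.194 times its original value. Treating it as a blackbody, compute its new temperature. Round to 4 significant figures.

T₂ ≈ 1384 K

P ∝ T⁴, so T₂/T₁ = (P₂/P₁)^(1/4) = (0.194)^(1/4) = 0.663667.
T₂ = 2086 × 0.663667 = 1384 K.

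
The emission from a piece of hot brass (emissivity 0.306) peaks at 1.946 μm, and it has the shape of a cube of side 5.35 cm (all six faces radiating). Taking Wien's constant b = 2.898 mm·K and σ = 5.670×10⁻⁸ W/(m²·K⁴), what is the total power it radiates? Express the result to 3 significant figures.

P ≈ 1.47×10³ W

Wien's law: T = b/λ_max = 2.898×10⁻³/1.946×10⁻⁶ = 1489.21 K.
Area A = 6s² = 6×(0.0535 m)² = 0.0171735 m².
Then P = εσAT⁴ = 0.306×5.670×10⁻⁸×0.0171735×(1489.21)⁴ = 1.47×10³ W.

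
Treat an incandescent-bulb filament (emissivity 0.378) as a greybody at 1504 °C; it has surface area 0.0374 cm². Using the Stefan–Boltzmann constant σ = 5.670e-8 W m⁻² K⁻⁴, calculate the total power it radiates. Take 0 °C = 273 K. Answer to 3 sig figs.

T = 1504 °C + 273 = 1777 K.
Area A = 0.0374 cm² = 3.74×10⁻⁶ m².
P = εσAT⁴ = 0.378 × 5.670×10⁻⁸ × 3.74×10⁻⁶ × (1777)⁴ = 0.799 W.

P ≈ 0.799 W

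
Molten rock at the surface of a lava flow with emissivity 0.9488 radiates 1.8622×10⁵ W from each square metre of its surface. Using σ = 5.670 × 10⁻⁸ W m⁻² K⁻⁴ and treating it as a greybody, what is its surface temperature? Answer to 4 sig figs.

T ≈ 1364 K

I = εσT⁴, so T = (I/εσ)^(1/4) = (1.8622×10⁵/(0.9488×5.670×10⁻⁸))^(1/4) = 1364 K.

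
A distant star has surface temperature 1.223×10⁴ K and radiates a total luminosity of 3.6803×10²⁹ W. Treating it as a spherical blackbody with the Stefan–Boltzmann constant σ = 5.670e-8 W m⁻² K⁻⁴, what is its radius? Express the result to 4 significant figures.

L = 4πR²σT⁴ ⇒ R = √(L/(4πσT⁴)).
σT⁴ = 1.26850×10⁹ W/m², so R = √(3.6803×10²⁹/(4π×1.26850×10⁹)) = 4.805×10⁹ m.

R ≈ 4.805×10⁹ m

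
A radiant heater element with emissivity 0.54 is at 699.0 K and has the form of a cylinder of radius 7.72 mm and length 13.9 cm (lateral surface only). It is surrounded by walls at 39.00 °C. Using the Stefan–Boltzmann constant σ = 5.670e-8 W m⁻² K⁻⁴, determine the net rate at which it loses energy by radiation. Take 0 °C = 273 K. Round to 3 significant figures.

Net loss ≈ 47.3 W

Surroundings: T = 39.00 °C + 273 = 312.00 K.
Lateral area A = 2πrL = 2π×7.72×10⁻³×0.139 = 6.74236×10⁻³ m².
Net radiated power P_net = εσA(T⁴ − T₀⁴) = 0.54×5.670×10⁻⁸×6.74236×10⁻³×(699.0⁴ − 312.00⁴).
T⁴ − T₀⁴ = 2.38731×10¹¹ − 9.47585×10⁹ = 2.29255×10¹¹ K⁴, so P_net = 47.3 W.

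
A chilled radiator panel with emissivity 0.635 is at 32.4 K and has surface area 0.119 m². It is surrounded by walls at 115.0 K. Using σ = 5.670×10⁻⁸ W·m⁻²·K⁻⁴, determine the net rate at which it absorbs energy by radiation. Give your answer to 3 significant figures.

Area A = 0.119 m².
Net radiated power P_net = εσA(T⁴ − T₀⁴) = 0.635×5.670×10⁻⁸×0.119×(32.4⁴ − 115.0⁴).
T⁴ − T₀⁴ = 1.10200×10⁶ − 1.74901×10⁸ = -1.73799×10⁸ K⁴, so P_net = -0.745 W — negative, meaning a net gain of 0.745 W.

Net gain ≈ 0.745 W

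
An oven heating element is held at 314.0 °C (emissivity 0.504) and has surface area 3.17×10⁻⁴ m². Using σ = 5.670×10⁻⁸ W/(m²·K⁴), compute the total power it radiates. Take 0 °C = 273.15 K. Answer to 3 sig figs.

P ≈ 1.08 W

T = 314.0 °C + 273.15 = 587.15 K.
Area A = 3.17×10⁻⁴ m².
P = εσAT⁴ = 0.504 × 5.670×10⁻⁸ × 3.17×10⁻⁴ × (587.15)⁴ = 1.08 W.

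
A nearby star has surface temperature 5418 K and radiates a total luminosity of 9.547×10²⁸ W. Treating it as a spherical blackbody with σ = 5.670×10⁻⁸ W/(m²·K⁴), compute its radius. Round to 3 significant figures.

L = 4πR²σT⁴ ⇒ R = √(L/(4πσT⁴)).
σT⁴ = 4.88584×10⁷ W/m², so R = √(9.547×10²⁸/(4π×4.88584×10⁷)) = 1.25×10¹⁰ m.

R ≈ 1.25×10¹⁰ m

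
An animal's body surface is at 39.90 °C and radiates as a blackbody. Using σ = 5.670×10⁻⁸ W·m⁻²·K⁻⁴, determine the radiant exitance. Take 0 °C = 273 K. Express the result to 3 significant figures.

I ≈ 544 W/m²

T = 39.90 °C + 273 = 312.90 K.
Stefan–Boltzmann: I = σT⁴ = 5.670×10⁻⁸ × (312.90)⁴ = 544 W/m².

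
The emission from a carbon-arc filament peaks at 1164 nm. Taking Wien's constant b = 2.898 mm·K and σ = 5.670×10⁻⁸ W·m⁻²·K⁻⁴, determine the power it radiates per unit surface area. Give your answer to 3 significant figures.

Wien's law: T = b/λ_max = 2.898×10⁻³/1.164×10⁻⁶ = 2489.69 K.
Then I = σT⁴ = 5.670×10⁻⁸×(2489.69)⁴ = 2.18×10⁶ W/m².

I ≈ 2.18×10⁶ W/m²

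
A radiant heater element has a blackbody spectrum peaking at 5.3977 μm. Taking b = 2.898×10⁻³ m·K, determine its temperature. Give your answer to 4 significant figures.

T ≈ 536.9 K

Wien's law gives T = b/λ_max = (2.898×10⁻³ m·K)/(5.3977×10⁻⁶ m) = 536.9 K.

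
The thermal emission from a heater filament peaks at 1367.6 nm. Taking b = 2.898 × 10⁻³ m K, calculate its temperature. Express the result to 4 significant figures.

Wien's law gives T = b/λ_max = (2.898×10⁻³ m·K)/(1.3676×10⁻⁶ m) = 2119 K.

T ≈ 2119 K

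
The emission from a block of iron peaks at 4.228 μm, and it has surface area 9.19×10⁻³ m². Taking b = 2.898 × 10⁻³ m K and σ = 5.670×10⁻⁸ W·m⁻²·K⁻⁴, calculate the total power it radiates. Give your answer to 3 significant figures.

P ≈ 115 W

Wien's law: T = b/λ_max = 2.898×10⁻³/4.228×10⁻⁶ = 685.430 K.
Area A = 9.19×10⁻³ m².
Then P = σAT⁴ = 5.670×10⁻⁸×9.19×10⁻³×(685.430)⁴ = 115 W.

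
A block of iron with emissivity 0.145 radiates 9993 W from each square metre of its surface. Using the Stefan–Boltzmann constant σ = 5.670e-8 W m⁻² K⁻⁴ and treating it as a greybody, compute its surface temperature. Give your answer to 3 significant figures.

I = εσT⁴, so T = (I/εσ)^(1/4) = (9993/(0.145×5.670×10⁻⁸))^(1/4) = 1.05×10³ K.

T ≈ 1.05×10³ K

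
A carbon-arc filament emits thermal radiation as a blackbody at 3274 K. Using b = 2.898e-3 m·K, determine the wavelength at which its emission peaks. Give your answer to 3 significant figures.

λ_max ≈ 0.885 μm

Wien's displacement law: λ_max = b/T = (2.898×10⁻³ m·K)/(3274 K) = 8.852×10⁻⁷ m.
That is 0.885 μm, in the infrared range.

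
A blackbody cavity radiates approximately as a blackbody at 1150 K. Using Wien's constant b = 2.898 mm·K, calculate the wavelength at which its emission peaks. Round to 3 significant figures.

λ_max ≈ 2.52 μm

Wien's displacement law: λ_max = b/T = (2.898×10⁻³ m·K)/(1150 K) = 2.520×10⁻⁶ m.
That is 2.52 μm, in the infrared range.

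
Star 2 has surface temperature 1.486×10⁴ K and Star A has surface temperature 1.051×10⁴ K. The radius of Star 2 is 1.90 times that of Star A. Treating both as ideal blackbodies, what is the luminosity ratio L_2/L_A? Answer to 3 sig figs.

L_2/L_A ≈ 14.4

L ∝ R²T⁴, so L_2/L_A = (R_2/R_A)²(T_2/T_A)⁴ = (1.90)² × (1.486×10⁴/1.051×10⁴)⁴ = 3.61 × 3.99636 = 14.4.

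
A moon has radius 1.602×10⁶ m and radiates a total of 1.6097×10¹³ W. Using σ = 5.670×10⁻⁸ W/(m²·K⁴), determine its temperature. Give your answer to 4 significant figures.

T ≈ 54.47 K

Surface area A = 4πR² = 4π(1.602×10⁶ m)² = 3.22504×10¹³ m².
P = σAT⁴ ⇒ T = (P/(σA))^(1/4) = (1.6097×10¹³/(5.670×10⁻⁸×3.22504×10¹³))^(1/4) = 54.47 K.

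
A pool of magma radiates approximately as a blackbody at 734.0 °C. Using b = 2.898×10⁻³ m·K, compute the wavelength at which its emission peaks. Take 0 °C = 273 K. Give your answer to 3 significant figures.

λ_max ≈ 2.88×10³ nm

T = 734.0 °C + 273 = 1007.0 K.
Wien's displacement law: λ_max = b/T = (2.898×10⁻³ m·K)/(1007.0 K) = 2.878×10⁻⁶ m.
That is 2.88×10³ nm, in the infrared range.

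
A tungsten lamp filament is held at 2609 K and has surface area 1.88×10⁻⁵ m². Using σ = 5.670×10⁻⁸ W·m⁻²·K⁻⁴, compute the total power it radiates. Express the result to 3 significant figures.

Area A = 1.88×10⁻⁵ m².
P = σAT⁴ = 5.670×10⁻⁸ × 1.88×10⁻⁵ × (2609)⁴ = 49.4 W.

P ≈ 49.4 W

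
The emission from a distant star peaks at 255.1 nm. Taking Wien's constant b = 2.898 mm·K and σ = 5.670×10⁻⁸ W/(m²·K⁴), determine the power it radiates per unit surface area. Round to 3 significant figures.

Wien's law: T = b/λ_max = 2.898×10⁻³/2.551×10⁻⁷ = 11360.3 K.
Then I = σT⁴ = 5.670×10⁻⁸×(11360.3)⁴ = 9.44×10⁸ W/m².

I ≈ 9.44×10⁸ W/m²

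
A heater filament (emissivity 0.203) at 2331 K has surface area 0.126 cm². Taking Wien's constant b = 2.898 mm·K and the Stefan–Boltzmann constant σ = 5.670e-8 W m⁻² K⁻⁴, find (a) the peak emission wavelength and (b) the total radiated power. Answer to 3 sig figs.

λ_max ≈ 1.24 μm; P ≈ 4.28 W

(a) λ_max = b/T = 2.898×10⁻³/2331 = 1.243×10⁻⁶ m = 1.24 μm.
Area A = 0.126 cm² = 1.26×10⁻⁵ m².
(b) P = εσAT⁴ = 0.203×5.670×10⁻⁸×1.26×10⁻⁵×(2331)⁴ = 4.28 W.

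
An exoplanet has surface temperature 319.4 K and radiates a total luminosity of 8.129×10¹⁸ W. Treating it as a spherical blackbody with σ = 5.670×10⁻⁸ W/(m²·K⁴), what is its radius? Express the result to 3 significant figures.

L = 4πR²σT⁴ ⇒ R = √(L/(4πσT⁴)).
σT⁴ = 590.096 W/m², so R = √(8.129×10¹⁸/(4π×590.096)) = 3.31×10⁷ m.

R ≈ 3.31×10⁷ m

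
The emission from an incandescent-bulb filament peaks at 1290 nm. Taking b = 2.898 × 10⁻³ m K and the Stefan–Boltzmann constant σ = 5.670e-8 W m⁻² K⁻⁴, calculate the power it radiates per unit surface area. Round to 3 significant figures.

I ≈ 1.44×10⁶ W/m²

Wien's law: T = b/λ_max = 2.898×10⁻³/1.290×10⁻⁶ = 2246.51 K.
Then I = σT⁴ = 5.670×10⁻⁸×(2246.51)⁴ = 1.44×10⁶ W/m².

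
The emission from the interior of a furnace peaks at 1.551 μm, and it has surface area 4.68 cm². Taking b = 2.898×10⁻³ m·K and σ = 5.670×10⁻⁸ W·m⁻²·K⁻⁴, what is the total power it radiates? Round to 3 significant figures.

Wien's law: T = b/λ_max = 2.898×10⁻³/1.551×10⁻⁶ = 1868.47 K.
Area A = 4.68 cm² = 4.68×10⁻⁴ m².
Then P = σAT⁴ = 5.670×10⁻⁸×4.68×10⁻⁴×(1868.47)⁴ = 323 W.

P ≈ 323 W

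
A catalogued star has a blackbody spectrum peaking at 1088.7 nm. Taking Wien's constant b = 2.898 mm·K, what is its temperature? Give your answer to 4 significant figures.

Wien's law gives T = b/λ_max = (2.898×10⁻³ m·K)/(1.0887×10⁻⁶ m) = 2662 K.

T ≈ 2662 K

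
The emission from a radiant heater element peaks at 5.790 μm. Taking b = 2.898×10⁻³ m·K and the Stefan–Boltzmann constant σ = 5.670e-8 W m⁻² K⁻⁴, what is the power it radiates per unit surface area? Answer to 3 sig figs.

I ≈ 3.56×10³ W/m²

Wien's law: T = b/λ_max = 2.898×10⁻³/5.790×10⁻⁶ = 500.518 K.
Then I = σT⁴ = 5.670×10⁻⁸×(500.518)⁴ = 3.56×10³ W/m².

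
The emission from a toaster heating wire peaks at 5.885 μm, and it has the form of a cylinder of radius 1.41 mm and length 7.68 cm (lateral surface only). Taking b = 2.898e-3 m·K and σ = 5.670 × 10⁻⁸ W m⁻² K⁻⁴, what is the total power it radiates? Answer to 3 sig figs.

P ≈ 2.27 W

Wien's law: T = b/λ_max = 2.898×10⁻³/5.885×10⁻⁶ = 492.438 K.
Lateral area A = 2πrL = 2π×1.41×10⁻³×0.0768 = 6.80394×10⁻⁴ m².
Then P = σAT⁴ = 5.670×10⁻⁸×6.80394×10⁻⁴×(492.438)⁴ = 2.27 W.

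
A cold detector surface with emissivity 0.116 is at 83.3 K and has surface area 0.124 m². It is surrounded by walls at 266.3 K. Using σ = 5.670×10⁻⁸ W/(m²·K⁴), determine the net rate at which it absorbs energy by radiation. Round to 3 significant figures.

Net gain ≈ 4.06 W

Area A = 0.124 m².
Net radiated power P_net = εσA(T⁴ − T₀⁴) = 0.116×5.670×10⁻⁸×0.124×(83.3⁴ − 266.3⁴).
T⁴ − T₀⁴ = 4.81482×10⁷ − 5.02904×10⁹ = -4.98089×10⁹ K⁴, so P_net = -4.06 W — negative, meaning a net gain of 4.06 W.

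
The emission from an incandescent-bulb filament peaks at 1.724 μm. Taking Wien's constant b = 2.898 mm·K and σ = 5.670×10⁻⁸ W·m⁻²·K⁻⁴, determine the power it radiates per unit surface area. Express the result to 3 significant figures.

I ≈ 4.53×10⁵ W/m²

Wien's law: T = b/λ_max = 2.898×10⁻³/1.724×10⁻⁶ = 1680.97 K.
Then I = σT⁴ = 5.670×10⁻⁸×(1680.97)⁴ = 4.53×10⁵ W/m².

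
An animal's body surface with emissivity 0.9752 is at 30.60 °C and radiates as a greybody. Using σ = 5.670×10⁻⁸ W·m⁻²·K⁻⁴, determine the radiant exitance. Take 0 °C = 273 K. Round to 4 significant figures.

I ≈ 469.8 W/m²

T = 30.60 °C + 273 = 303.60 K.
Stefan–Boltzmann: I = εσT⁴ = 0.9752 × 5.670×10⁻⁸ × (303.60)⁴ = 469.8 W/m².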